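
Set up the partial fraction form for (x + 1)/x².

Repeated linear factor: α/x + β/x²


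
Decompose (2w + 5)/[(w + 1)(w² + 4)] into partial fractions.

At w=-1: P = (2·(-1) + 5)/((-1)² + 4) = 3/5. Q = -P = -3/5, R = 2 - (-1)·P = 13/5
Result: (3/5)/(w + 1) - ((3/5)w - 13/5)/(w² + 4)


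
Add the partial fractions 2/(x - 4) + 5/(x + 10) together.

Common denominator (x - 4)(x + 10). Numerator: 2(x + 10) + 5(x - 4) = (2x + 20) + (5x - 20) = 7x
Result: (7x)/[(x - 4)(x + 10)]


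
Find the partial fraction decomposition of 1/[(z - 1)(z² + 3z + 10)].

Cover-up at z = 1: P = 1/(1² + 3·1 + 10) = 1/14. Then Q = -P = -1/14, R = -P·(3 + 1) = -2/7
Result: (1/14)/(z - 1) - ((1/14)z + 2/7)/(z² + 3z + 10)


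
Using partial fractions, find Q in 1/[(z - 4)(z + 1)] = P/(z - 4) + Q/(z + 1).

Cover-up at z = -1: Q = 1/(-1 - 4) = -1/5


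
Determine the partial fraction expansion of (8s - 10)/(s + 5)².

(8s - 10) = P(s + 5) + Q. At s = -5: Q = 8·(-5) - 10 = -50. Coeff of s: P = 8
Result: 8/(s + 5) - 50/(s + 5)²


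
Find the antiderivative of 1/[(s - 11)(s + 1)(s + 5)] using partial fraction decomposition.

Cover-up: A = 1/192, B = -1/48, C = 1/64. Decomposition: (1/192)/(s - 11) - (1/48)/(s + 1) + (1/64)/(s + 5). Integrate each term: (1/192) ln|(s - 11)| - (1/48) ln|(s + 1)| + (1/64) ln|(s + 5)| + C


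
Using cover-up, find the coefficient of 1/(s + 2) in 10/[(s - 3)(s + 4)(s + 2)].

Cover (s + 2), set s=-2: 10/[(-2 - 3)(-2 + 4)] = -1


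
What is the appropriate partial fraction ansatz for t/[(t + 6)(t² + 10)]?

Linear + irreducible quadratic: α/(t + 6) + (βt + γ)/(t² + 10)


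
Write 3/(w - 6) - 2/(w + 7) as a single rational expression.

Common denominator (w - 6)(w + 7). Numerator: 3(w + 7) - 2(w - 6) = (3w + 21) - (2w - 12) = w + 33
Result: (w + 33)/[(w - 6)(w + 7)]


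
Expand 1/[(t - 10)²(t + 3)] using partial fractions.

Cover-up at t=-3: γ = 1/(-3 - 10)² = 1/169. Cover-up at t=10: β = 1/(10 + 3) = 1/13. Comparing t² coeff: α = -γ = -1/169
Result: (-1/169)/(t - 10) + (1/13)/(t - 10)² + (1/169)/(t + 3)


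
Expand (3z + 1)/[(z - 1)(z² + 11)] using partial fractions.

At z=1: A = (3·1 + 1)/(1² + 11) = 1/3. B = -A = -1/3, C = 3 - 1·A = 8/3
Result: (1/3)/(z - 1) - ((1/3)z - 8/3)/(z² + 11)


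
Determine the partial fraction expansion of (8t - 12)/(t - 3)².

(8t - 12) = A(t - 3) + B. At t = 3: B = 8·3 - 12 = 12. Coeff of t: A = 8
Result: 8/(t - 3) + 12/(t - 3)²


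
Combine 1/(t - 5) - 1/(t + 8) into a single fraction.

Common denominator (t - 5)(t + 8). Numerator: 1(t + 8) - 1(t - 5) = (t + 8) - (t - 5) = 13
Result: (13)/[(t - 5)(t + 8)]


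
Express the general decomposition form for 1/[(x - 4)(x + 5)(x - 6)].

Three distinct linear factors: A/(x - 4) + B/(x + 5) + C/(x - 6)


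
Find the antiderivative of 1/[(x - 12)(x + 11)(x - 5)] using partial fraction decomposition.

Cover-up: α = 1/161, β = 1/368, γ = -1/112. Decomposition: (1/161)/(x - 12) + (1/368)/(x + 11) - (1/112)/(x - 5). Integrate each term: (1/161) ln|(x - 12)| + (1/368) ln|(x + 11)| - (1/112) ln|(x - 5)| + C


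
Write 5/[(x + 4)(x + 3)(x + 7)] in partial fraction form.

Using cover-up method: A = -5/3, B = 5/4, C = 5/12
Result: (-5/3)/(x + 4) + (5/4)/(x + 3) + (5/12)/(x + 7)


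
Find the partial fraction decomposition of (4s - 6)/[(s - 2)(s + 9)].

At s=2: A = (4·2 - 6)/(2 + 9) = 2/11. At s=-9: B = (4·(-9) - 6)/(-9 - 2) = 42/11
Result: (2/11)/(s - 2) + (42/11)/(s + 9)


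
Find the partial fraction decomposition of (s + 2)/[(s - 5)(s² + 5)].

At s=5: α = (1·5 + 2)/(5² + 5) = 7/30. β = -α = -7/30, γ = 1 - 5·α = -1/6
Result: (7/30)/(s - 5) - ((7/30)s + 1/6)/(s² + 5)


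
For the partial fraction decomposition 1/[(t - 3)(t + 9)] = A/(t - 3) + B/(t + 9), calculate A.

Cover-up at t = 3: A = 1/(3 + 9) = 1/12


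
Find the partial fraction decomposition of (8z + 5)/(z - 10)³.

(8z + 5) = A(z - 10)² + B(z - 10) + C. At z = 10: C = 8·10 + 5 = 85. Coefficients: A = 0, B = 8
Result: 8/(z - 10)² + 85/(z - 10)³


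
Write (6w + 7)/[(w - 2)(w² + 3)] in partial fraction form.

At w=2: α = (6·2 + 7)/(2² + 3) = 19/7. β = -α = -19/7, γ = 6 - 2·α = 4/7
Result: (19/7)/(w - 2) - ((19/7)w - 4/7)/(w² + 3)


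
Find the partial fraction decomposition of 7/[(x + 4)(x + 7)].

7/(x + 4)(x + 7) = P/(x + 4) + Q/(x + 7). P = 7/(-4 + 7) = 7/3, Q = 7/(-7 + 4) = -7/3
Result: (7/3)/(x + 4) - (7/3)/(x + 7)


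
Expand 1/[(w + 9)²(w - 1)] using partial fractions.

Cover-up at w=1: C = 1/(1 + 9)² = 1/100. Cover-up at w=-9: B = 1/(-9 - 1) = -1/10. Comparing w² coeff: A = -C = -1/100
Result: (-1/100)/(w + 9) - (1/10)/(w + 9)² + (1/100)/(w - 1)


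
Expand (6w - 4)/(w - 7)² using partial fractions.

(6w - 4) = A(w - 7) + B. At w = 7: B = 6·7 - 4 = 38. Coeff of w: A = 6
Result: 6/(w - 7) + 38/(w - 7)²


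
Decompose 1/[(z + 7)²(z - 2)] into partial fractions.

Cover-up at z=2: C = 1/(2 + 7)² = 1/81. Cover-up at z=-7: B = 1/(-7 - 2) = -1/9. Comparing z² coeff: A = -C = -1/81
Result: (-1/81)/(z + 7) - (1/9)/(z + 7)² + (1/81)/(z - 2)


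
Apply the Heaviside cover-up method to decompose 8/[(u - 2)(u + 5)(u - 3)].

Cover (u - 2), u=2: A = 8/[(2 + 5)(2 - 3)] = -8/7. Cover (u + 5), u=-5: B = 8/[(-5 - 2)(-5 - 3)] = 1/7. Cover (u - 3), u=3: C = 8/[(3 - 2)(3 + 5)] = 1.
Result: (-8/7)/(u - 2) + (1/7)/(u + 5) + 1/(u - 3)


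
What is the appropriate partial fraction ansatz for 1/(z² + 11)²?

Repeated quadratic factor: (αz + β)/(z² + 11) + (γz + δ)/(z² + 11)²


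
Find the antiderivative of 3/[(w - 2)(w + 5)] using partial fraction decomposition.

Decompose: 3/[(w - 2)(w + 5)] = (3/7)/(w - 2) - (3/7)/(w + 5). Integrate each term: (3/7) ln|(w - 2)| - (3/7) ln|(w + 5)| + C


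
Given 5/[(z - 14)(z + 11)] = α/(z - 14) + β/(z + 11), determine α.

Cover-up at z = 14: α = 5/(14 + 11) = 5/25 = 1/5


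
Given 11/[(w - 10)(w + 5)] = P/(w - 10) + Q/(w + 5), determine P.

Cover-up at w = 10: P = 11/(10 + 5) = 11/15


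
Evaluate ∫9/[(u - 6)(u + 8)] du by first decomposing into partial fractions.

Decompose: 9/[(u - 6)(u + 8)] = (9/14)/(u - 6) - (9/14)/(u + 8). Integrate each term: (9/14) ln|(u - 6)| - (9/14) ln|(u + 8)| + C


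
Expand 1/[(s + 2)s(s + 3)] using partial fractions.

Using cover-up method: P = -1/2, Q = 1/6, R = 1/3
Result: (-1/2)/(s + 2) + (1/6)/s + (1/3)/(s + 3)


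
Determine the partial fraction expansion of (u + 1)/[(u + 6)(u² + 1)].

At u=-6: A = (1·(-6) + 1)/((-6)² + 1) = -5/37. B = -A = 5/37, C = 1 - (-6)·A = 7/37
Result: (-5/37)/(u + 6) + ((5/37)u + 7/37)/(u² + 1)


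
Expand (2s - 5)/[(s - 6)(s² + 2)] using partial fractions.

At s=6: A = (2·6 - 5)/(6² + 2) = 7/38. B = -A = -7/38, C = 2 - 6·A = 17/19
Result: (7/38)/(s - 6) - ((7/38)s - 17/19)/(s² + 2)


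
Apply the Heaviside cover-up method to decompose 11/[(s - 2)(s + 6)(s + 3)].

Cover (s - 2), s=2: P = 11/[(2 + 6)(2 + 3)] = 11/40. Cover (s + 6), s=-6: Q = 11/[(-6 - 2)(-6 + 3)] = 11/24. Cover (s + 3), s=-3: R = 11/[(-3 - 2)(-3 + 6)] = -11/15.
Result: (11/40)/(s - 2) + (11/24)/(s + 6) - (11/15)/(s + 3)


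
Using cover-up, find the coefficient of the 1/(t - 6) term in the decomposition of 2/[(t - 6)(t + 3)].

Cover (t - 6), set t=6: 2/((t + 3) at t=6) = 2/(9) = 2/9


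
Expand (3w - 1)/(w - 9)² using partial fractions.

(3w - 1) = P(w - 9) + Q. At w = 9: Q = 3·9 - 1 = 26. Coeff of w: P = 3
Result: 3/(w - 9) + 26/(w - 9)²


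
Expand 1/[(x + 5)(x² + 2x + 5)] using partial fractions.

Cover-up at x = -5: α = 1/((-5)² + 2·(-5) + 5) = 1/20. Then β = -α = -1/20, γ = -α·(2 - 5) = 3/20
Result: (1/20)/(x + 5) - ((1/20)x - 3/20)/(x² + 2x + 5)


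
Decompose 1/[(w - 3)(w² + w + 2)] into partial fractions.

Cover-up at w = 3: α = 1/(3² + 1·3 + 2) = 1/14. Then β = -α = -1/14, γ = -α·(1 + 3) = -2/7
Result: (1/14)/(w - 3) - ((1/14)w + 2/7)/(w² + w + 2)


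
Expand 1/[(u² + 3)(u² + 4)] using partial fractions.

Coefficient matching gives A = C = 0, B = 1/(4-3) = 1, D = -B = -1
Result: 1/(u² + 3) - 1/(u² + 4)


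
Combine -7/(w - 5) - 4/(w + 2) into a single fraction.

Common denominator (w - 5)(w + 2). Numerator: -7(w + 2) - 4(w - 5) = (-7w - 14) - (4w - 20) = -11w + 6
Result: (-11w + 6)/[(w - 5)(w + 2)]


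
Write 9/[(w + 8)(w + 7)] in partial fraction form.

9/(w + 8)(w + 7) = α/(w + 8) + β/(w + 7). α = 9/(-8 + 7) = -9, β = 9/(-7 + 8) = 9
Result: -9/(w + 8) + 9/(w + 7)


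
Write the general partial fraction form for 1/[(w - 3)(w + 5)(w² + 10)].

Two linear + quadratic: P/(w - 3) + Q/(w + 5) + (Rw + S)/(w² + 10)


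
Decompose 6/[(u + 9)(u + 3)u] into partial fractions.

Using cover-up method: P = 1/9, Q = -1/3, R = 2/9
Result: (1/9)/(u + 9) - (1/3)/(u + 3) + (2/9)/u


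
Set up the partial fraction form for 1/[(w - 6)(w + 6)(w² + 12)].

Two linear + quadratic: A/(w - 6) + B/(w + 6) + (Cw + D)/(w² + 12)


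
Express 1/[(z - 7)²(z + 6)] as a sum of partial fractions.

Cover-up at z=-6: C = 1/(-6 - 7)² = 1/169. Cover-up at z=7: B = 1/(7 + 6) = 1/13. Comparing z² coeff: A = -C = -1/169
Result: (-1/169)/(z - 7) + (1/13)/(z - 7)² + (1/169)/(z + 6)


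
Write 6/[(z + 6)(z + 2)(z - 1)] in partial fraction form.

Using cover-up method: P = 3/14, Q = -1/2, R = 2/7
Result: (3/14)/(z + 6) - (1/2)/(z + 2) + (2/7)/(z - 1)


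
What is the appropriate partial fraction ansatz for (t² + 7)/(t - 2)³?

Repeated linear factor (power 3): A/(t - 2) + B/(t - 2)² + C/(t - 2)³


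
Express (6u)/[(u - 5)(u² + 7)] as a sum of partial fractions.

At u=5: A = (6·5 + 0)/(5² + 7) = 15/16. B = -A = -15/16, C = 6 - 5·A = 21/16
Result: (15/16)/(u - 5) - ((15/16)u - 21/16)/(u² + 7)


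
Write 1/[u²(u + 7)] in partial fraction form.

Cover-up at u=-7: C = 1/(-7 - 0)² = 1/49. Cover-up at u=0: B = 1/(0 + 7) = 1/7. Comparing u² coeff: A = -C = -1/49
Result: (-1/49)/u + (1/7)/u² + (1/49)/(u + 7)


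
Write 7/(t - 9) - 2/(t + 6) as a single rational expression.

Common denominator (t - 9)(t + 6). Numerator: 7(t + 6) - 2(t - 9) = (7t + 42) - (2t - 18) = 5t + 60
Result: (5t + 60)/[(t - 9)(t + 6)]


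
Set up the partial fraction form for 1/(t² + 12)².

Repeated quadratic factor: (At + B)/(t² + 12) + (Ct + D)/(t² + 12)²


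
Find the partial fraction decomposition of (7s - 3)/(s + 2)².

(7s - 3) = α(s + 2) + β. At s = -2: β = 7·(-2) - 3 = -17. Coeff of s: α = 7
Result: 7/(s + 2) - 17/(s + 2)²


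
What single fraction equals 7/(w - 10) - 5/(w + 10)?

Common denominator (w - 10)(w + 10). Numerator: 7(w + 10) - 5(w - 10) = (7w + 70) - (5w - 50) = 2w + 120
Result: (2w + 120)/[(w - 10)(w + 10)]


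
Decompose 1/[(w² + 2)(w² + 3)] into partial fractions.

Coefficient matching gives α = γ = 0, β = 1/(3-2) = 1, δ = -β = -1
Result: 1/(w² + 2) - 1/(w² + 3)


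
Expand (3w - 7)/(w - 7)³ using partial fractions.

(3w - 7) = P(w - 7)² + Q(w - 7) + R. At w = 7: R = 3·7 - 7 = 14. Coefficients: P = 0, Q = 3
Result: 3/(w - 7)² + 14/(w - 7)³


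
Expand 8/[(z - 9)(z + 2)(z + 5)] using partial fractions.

Using cover-up method: P = 4/77, Q = -8/33, R = 4/21
Result: (4/77)/(z - 9) - (8/33)/(z + 2) + (4/21)/(z + 5)


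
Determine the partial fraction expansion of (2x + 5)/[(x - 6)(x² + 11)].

At x=6: A = (2·6 + 5)/(6² + 11) = 17/47. B = -A = -17/47, C = 2 - 6·A = -8/47
Result: (17/47)/(x - 6) - ((17/47)x + 8/47)/(x² + 11)


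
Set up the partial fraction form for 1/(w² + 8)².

Repeated quadratic factor: (αw + β)/(w² + 8) + (γw + δ)/(w² + 8)²


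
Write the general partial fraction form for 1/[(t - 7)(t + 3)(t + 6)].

Three distinct linear factors: α/(t - 7) + β/(t + 3) + γ/(t + 6)


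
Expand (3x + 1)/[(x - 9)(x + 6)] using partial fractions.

At x=9: A = (3·9 + 1)/(9 + 6) = 28/15. At x=-6: B = (3·(-6) + 1)/(-6 - 9) = 17/15
Result: (28/15)/(x - 9) + (17/15)/(x + 6)


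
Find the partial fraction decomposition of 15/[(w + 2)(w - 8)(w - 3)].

Using cover-up method: A = 3/10, B = 3/10, C = -3/5
Result: (3/10)/(w + 2) + (3/10)/(w - 8) - (3/5)/(w - 3)


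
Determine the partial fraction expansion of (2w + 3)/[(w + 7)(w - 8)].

At w=-7: A = (2·(-7) + 3)/(-7 - 8) = 11/15. At w=8: B = (2·8 + 3)/(8 + 7) = 19/15
Result: (11/15)/(w + 7) + (19/15)/(w - 8)


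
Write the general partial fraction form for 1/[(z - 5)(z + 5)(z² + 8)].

Two linear + quadratic: A/(z - 5) + B/(z + 5) + (Cz + D)/(z² + 8)


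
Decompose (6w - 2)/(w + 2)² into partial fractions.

(6w - 2) = α(w + 2) + β. At w = -2: β = 6·(-2) - 2 = -14. Coeff of w: α = 6
Result: 6/(w + 2) - 14/(w + 2)²


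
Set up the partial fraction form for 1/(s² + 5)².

Repeated quadratic factor: (As + B)/(s² + 5) + (Cs + D)/(s² + 5)²


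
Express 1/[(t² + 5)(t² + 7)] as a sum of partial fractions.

Coefficient matching gives α = γ = 0, β = 1/(7-5) = 1/2, δ = -β = -1/2
Result: (1/2)/(t² + 5) - (1/2)/(t² + 7)


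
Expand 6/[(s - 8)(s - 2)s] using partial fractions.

Using cover-up method: α = 1/8, β = -1/2, γ = 3/8
Result: (1/8)/(s - 8) - (1/2)/(s - 2) + (3/8)/s


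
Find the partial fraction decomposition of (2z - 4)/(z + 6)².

(2z - 4) = P(z + 6) + Q. At z = -6: Q = 2·(-6) - 4 = -16. Coeff of z: P = 2
Result: 2/(z + 6) - 16/(z + 6)²


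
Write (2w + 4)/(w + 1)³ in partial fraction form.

(2w + 4) = α(w + 1)² + β(w + 1) + γ. At w = -1: γ = 2·(-1) + 4 = 2. Coefficients: α = 0, β = 2
Result: 2/(w + 1)² + 2/(w + 1)³


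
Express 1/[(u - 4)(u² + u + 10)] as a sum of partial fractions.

Cover-up at u = 4: A = 1/(4² + 1·4 + 10) = 1/30. Then B = -A = -1/30, C = -A·(1 + 4) = -1/6
Result: (1/30)/(u - 4) - ((1/30)u + 1/6)/(u² + u + 10)


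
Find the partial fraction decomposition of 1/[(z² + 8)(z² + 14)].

Coefficient matching gives α = γ = 0, β = 1/(14-8) = 1/6, δ = -β = -1/6
Result: (1/6)/(z² + 8) - (1/6)/(z² + 14)


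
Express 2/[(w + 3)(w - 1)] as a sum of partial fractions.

2/(w + 3)(w - 1) = A/(w + 3) + B/(w - 1). A = 2/(-3 - 1) = -1/2, B = 2/(1 + 3) = 1/2
Result: (-1/2)/(w + 3) + (1/2)/(w - 1)


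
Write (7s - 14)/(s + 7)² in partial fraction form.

(7s - 14) = P(s + 7) + Q. At s = -7: Q = 7·(-7) - 14 = -63. Coeff of s: P = 7
Result: 7/(s + 7) - 63/(s + 7)²


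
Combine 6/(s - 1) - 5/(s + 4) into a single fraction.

Common denominator (s - 1)(s + 4). Numerator: 6(s + 4) - 5(s - 1) = (6s + 24) - (5s - 5) = s + 29
Result: (s + 29)/[(s - 1)(s + 4)]


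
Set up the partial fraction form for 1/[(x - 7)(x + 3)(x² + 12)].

Two linear + quadratic: α/(x - 7) + β/(x + 3) + (γx + δ)/(x² + 12)


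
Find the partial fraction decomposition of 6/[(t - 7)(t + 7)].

6/(t - 7)(t + 7) = α/(t - 7) + β/(t + 7). α = 6/(7 + 7) = 3/7, β = 6/(-7 - 7) = -3/7
Result: (3/7)/(t - 7) - (3/7)/(t + 7)


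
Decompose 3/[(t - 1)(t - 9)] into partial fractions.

3/(t - 1)(t - 9) = α/(t - 1) + β/(t - 9). α = 3/(1 - 9) = -3/8, β = 3/(9 - 1) = 3/8
Result: (-3/8)/(t - 1) + (3/8)/(t - 9)


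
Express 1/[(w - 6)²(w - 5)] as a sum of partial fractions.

Cover-up at w=5: C = 1/(5 - 6)² = 1. Cover-up at w=6: B = 1/(6 - 5) = 1. Comparing w² coeff: A = -C = -1
Result: -1/(w - 6) + 1/(w - 6)² + 1/(w - 5)


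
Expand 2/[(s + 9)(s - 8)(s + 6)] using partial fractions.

Using cover-up method: P = 2/51, Q = 1/119, R = -1/21
Result: (2/51)/(s + 9) + (1/119)/(s - 8) - (1/21)/(s + 6)


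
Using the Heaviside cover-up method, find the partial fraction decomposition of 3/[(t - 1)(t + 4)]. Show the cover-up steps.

Cover (t - 1): set t=1, get P = 3/(1 + 4) = 3/5. Cover (t + 4): set t=-4, get Q = 3/(-4 - 1) = -3/5.
Result: (3/5)/(t - 1) - (3/5)/(t + 4)


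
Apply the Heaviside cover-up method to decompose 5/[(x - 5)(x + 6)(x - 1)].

Cover (x - 5), x=5: α = 5/[(5 + 6)(5 - 1)] = 5/44. Cover (x + 6), x=-6: β = 5/[(-6 - 5)(-6 - 1)] = 5/77. Cover (x - 1), x=1: γ = 5/[(1 - 5)(1 + 6)] = -5/28.
Result: (5/44)/(x - 5) + (5/77)/(x + 6) - (5/28)/(x - 1)


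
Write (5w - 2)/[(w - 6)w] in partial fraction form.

At w=6: α = (5·6 - 2)/(6 - 0) = 14/3. At w=0: β = (5·0 - 2)/(0 - 6) = 1/3
Result: (14/3)/(w - 6) + (1/3)/w


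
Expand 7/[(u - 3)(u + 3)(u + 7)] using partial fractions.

Using cover-up method: P = 7/60, Q = -7/24, R = 7/40
Result: (7/60)/(u - 3) - (7/24)/(u + 3) + (7/40)/(u + 7)


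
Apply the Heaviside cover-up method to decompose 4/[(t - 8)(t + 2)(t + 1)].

Cover (t - 8), t=8: α = 4/[(8 + 2)(8 + 1)] = 2/45. Cover (t + 2), t=-2: β = 4/[(-2 - 8)(-2 + 1)] = 2/5. Cover (t + 1), t=-1: γ = 4/[(-1 - 8)(-1 + 2)] = -4/9.
Result: (2/45)/(t - 8) + (2/5)/(t + 2) - (4/9)/(t + 1)


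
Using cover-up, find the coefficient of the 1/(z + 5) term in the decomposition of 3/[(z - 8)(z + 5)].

Cover (z + 5), set z=-5: 3/((z - 8) at z=-5) = 3/(-13) = -3/13


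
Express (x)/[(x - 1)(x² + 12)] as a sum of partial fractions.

At x=1: α = (1·1 + 0)/(1² + 12) = 1/13. β = -α = -1/13, γ = 1 - 1·α = 12/13
Result: (1/13)/(x - 1) - ((1/13)x - 12/13)/(x² + 12)


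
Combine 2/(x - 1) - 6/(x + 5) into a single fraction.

Common denominator (x - 1)(x + 5). Numerator: 2(x + 5) - 6(x - 1) = (2x + 10) - (6x - 6) = -4x + 16
Result: (-4x + 16)/[(x - 1)(x + 5)]


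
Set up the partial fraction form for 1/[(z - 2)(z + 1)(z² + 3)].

Two linear + quadratic: P/(z - 2) + Q/(z + 1) + (Rz + S)/(z² + 3)


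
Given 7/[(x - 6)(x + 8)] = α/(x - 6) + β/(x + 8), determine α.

Cover-up at x = 6: α = 7/(6 + 8) = 7/14 = 1/2


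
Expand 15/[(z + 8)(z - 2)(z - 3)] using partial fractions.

Using cover-up method: P = 3/22, Q = -3/2, R = 15/11
Result: (3/22)/(z + 8) - (3/2)/(z - 2) + (15/11)/(z - 3)


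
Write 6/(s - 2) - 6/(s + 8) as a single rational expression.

Common denominator (s - 2)(s + 8). Numerator: 6(s + 8) - 6(s - 2) = (6s + 48) - (6s - 12) = 60
Result: (60)/[(s - 2)(s + 8)]


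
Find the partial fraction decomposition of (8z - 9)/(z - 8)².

(8z - 9) = A(z - 8) + B. At z = 8: B = 8·8 - 9 = 55. Coeff of z: A = 8
Result: 8/(z - 8) + 55/(z - 8)²


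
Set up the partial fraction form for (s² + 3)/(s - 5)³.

Repeated linear factor (power 3): A/(s - 5) + B/(s - 5)² + C/(s - 5)³


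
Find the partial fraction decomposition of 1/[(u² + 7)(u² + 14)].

Coefficient matching gives A = C = 0, B = 1/(14-7) = 1/7, D = -B = -1/7
Result: (1/7)/(u² + 7) - (1/7)/(u² + 14)


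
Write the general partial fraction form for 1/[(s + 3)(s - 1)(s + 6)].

Three distinct linear factors: A/(s + 3) + B/(s - 1) + C/(s + 6)


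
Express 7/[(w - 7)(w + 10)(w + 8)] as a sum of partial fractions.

Using cover-up method: A = 7/255, B = 7/34, C = -7/30
Result: (7/255)/(w - 7) + (7/34)/(w + 10) - (7/30)/(w + 8)


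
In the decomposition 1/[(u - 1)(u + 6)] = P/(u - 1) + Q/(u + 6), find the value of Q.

Cover-up at u = -6: Q = 1/(-6 - 1) = -1/7


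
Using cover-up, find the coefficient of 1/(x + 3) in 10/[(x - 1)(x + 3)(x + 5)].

Cover (x + 3), set x=-3: 10/[(-3 - 1)(-3 + 5)] = -5/4


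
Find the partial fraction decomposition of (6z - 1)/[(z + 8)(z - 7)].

At z=-8: P = (6·(-8) - 1)/(-8 - 7) = 49/15. At z=7: Q = (6·7 - 1)/(7 + 8) = 41/15
Result: (49/15)/(z + 8) + (41/15)/(z - 7)


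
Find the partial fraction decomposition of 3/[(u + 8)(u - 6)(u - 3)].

Using cover-up method: α = 3/154, β = 1/14, γ = -1/11
Result: (3/154)/(u + 8) + (1/14)/(u - 6) - (1/11)/(u - 3)


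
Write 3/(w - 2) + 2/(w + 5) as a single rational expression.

Common denominator (w - 2)(w + 5). Numerator: 3(w + 5) + 2(w - 2) = (3w + 15) + (2w - 4) = 5w + 11
Result: (5w + 11)/[(w - 2)(w + 5)]


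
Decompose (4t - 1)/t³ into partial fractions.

(4t - 1) = αt² + βt + γ. At t = 0: γ = 4·0 - 1 = -1. Coefficients: α = 0, β = 4
Result: 4/t² - 1/t³


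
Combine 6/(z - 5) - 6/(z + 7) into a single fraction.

Common denominator (z - 5)(z + 7). Numerator: 6(z + 7) - 6(z - 5) = (6z + 42) - (6z - 30) = 72
Result: (72)/[(z - 5)(z + 7)]


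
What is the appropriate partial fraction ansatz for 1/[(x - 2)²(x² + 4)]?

Repeated linear + quadratic: α/(x - 2) + β/(x - 2)² + (γx + δ)/(x² + 4)


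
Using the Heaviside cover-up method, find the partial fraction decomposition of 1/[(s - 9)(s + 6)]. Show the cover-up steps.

Cover (s - 9): set s=9, get α = 1/(9 + 6) = 1/15. Cover (s + 6): set s=-6, get β = 1/(-6 - 9) = -1/15.
Result: (1/15)/(s - 9) - (1/15)/(s + 6)


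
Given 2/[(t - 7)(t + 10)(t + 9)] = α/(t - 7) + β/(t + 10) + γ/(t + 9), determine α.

Cover-up at t = 7: α = 2/[(7 + 10)(7 + 9)] = 2/[(17)(16)] = 2/272 = 1/136


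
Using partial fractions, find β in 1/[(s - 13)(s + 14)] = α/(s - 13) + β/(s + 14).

Cover-up at s = -14: β = 1/(-14 - 13) = -1/27


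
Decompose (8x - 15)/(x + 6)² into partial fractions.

(8x - 15) = α(x + 6) + β. At x = -6: β = 8·(-6) - 15 = -63. Coeff of x: α = 8
Result: 8/(x + 6) - 63/(x + 6)²


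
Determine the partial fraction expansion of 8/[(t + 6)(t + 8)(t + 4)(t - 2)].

Using Heaviside cover-up: (1/4)/(t + 6) - (1/10)/(t + 8) - (1/6)/(t + 4) + (1/60)/(t - 2)


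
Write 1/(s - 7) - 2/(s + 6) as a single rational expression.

Common denominator (s - 7)(s + 6). Numerator: 1(s + 6) - 2(s - 7) = (s + 6) - (2s - 14) = -s + 20
Result: (-s + 20)/[(s - 7)(s + 6)]


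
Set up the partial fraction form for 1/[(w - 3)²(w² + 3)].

Repeated linear + quadratic: A/(w - 3) + B/(w - 3)² + (Cw + D)/(w² + 3)


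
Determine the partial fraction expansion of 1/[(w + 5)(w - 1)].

1/(w + 5)(w - 1) = α/(w + 5) + β/(w - 1). α = 1/(-5 - 1) = -1/6, β = 1/(1 + 5) = 1/6
Result: (-1/6)/(w + 5) + (1/6)/(w - 1)


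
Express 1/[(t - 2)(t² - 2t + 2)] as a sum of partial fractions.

Cover-up at t = 2: P = 1/(2² - 2·2 + 2) = 1/2. Then Q = -P = -1/2, R = -P·(-2 + 2) = 0
Result: (1/2)/(t - 2) - ((1/2)t)/(t² - 2t + 2)


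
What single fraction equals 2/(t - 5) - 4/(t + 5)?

Common denominator (t - 5)(t + 5). Numerator: 2(t + 5) - 4(t - 5) = (2t + 10) - (4t - 20) = -2t + 30
Result: (-2t + 30)/[(t - 5)(t + 5)]


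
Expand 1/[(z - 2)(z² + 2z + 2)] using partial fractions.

Cover-up at z = 2: α = 1/(2² + 2·2 + 2) = 1/10. Then β = -α = -1/10, γ = -α·(2 + 2) = -2/5
Result: (1/10)/(z - 2) - ((1/10)z + 2/5)/(z² + 2z + 2)


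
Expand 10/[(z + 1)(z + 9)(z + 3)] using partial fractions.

Using cover-up method: P = 5/8, Q = 5/24, R = -5/6
Result: (5/8)/(z + 1) + (5/24)/(z + 9) - (5/6)/(z + 3)


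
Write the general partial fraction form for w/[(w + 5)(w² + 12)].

Linear + irreducible quadratic: α/(w + 5) + (βw + γ)/(w² + 12)


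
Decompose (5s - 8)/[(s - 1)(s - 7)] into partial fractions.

At s=1: A = (5·1 - 8)/(1 - 7) = 1/2. At s=7: B = (5·7 - 8)/(7 - 1) = 9/2
Result: (1/2)/(s - 1) + (9/2)/(s - 7)


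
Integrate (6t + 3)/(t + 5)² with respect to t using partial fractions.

Decompose: A = 6, B = 6·(-5) + 3 = -27, so (6t + 3)/(t + 5)² = 6/(t + 5) - 27/(t + 5)². Integrate: ∫ A/(t + 5) dt = 6 ln|(t + 5)|; ∫ B/(t + 5)² dt = 27/(t + 5). Sum: 6 ln|(t + 5)| + 27/(t + 5) + C


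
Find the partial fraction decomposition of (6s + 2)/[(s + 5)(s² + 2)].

At s=-5: α = (6·(-5) + 2)/((-5)² + 2) = -28/27. β = -α = 28/27, γ = 6 - (-5)·α = 22/27
Result: (-28/27)/(s + 5) + ((28/27)s + 22/27)/(s² + 2)


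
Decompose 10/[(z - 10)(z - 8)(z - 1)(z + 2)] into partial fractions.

Using Heaviside cover-up: (5/108)/(z - 10) - (1/14)/(z - 8) + (10/189)/(z - 1) - (1/36)/(z + 2)


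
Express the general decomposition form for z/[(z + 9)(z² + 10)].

Linear + irreducible quadratic: P/(z + 9) + (Qz + R)/(z² + 10)


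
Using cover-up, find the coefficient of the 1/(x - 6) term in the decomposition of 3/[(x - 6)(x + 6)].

Cover (x - 6), set x=6: 3/((x + 6) at x=6) = 3/(12) = 1/4


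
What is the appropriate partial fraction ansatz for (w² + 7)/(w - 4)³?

Repeated linear factor (power 3): P/(w - 4) + Q/(w - 4)² + R/(w - 4)³


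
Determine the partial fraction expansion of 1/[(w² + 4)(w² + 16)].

Coefficient matching gives α = γ = 0, β = 1/(16-4) = 1/12, δ = -β = -1/12
Result: (1/12)/(w² + 4) - (1/12)/(w² + 16)


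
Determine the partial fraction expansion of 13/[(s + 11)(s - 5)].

13/(s + 11)(s - 5) = α/(s + 11) + β/(s - 5). α = 13/(-11 - 5) = -13/16, β = 13/(5 + 11) = 13/16
Result: (-13/16)/(s + 11) + (13/16)/(s - 5)


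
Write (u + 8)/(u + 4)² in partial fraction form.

(u + 8) = A(u + 4) + B. At u = -4: B = 1·(-4) + 8 = 4. Coeff of u: A = 1
Result: 1/(u + 4) + 4/(u + 4)²


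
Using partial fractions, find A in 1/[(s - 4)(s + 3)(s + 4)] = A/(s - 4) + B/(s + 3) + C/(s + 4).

Cover-up at s = 4: A = 1/[(4 + 3)(4 + 4)] = 1/[(7)(8)] = 1/56


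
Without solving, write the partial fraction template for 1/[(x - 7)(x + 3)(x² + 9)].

Two linear + quadratic: A/(x - 7) + B/(x + 3) + (Cx + D)/(x² + 9)


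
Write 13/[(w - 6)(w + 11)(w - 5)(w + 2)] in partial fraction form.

Using Heaviside cover-up: (13/136)/(w - 6) - (13/2448)/(w + 11) - (13/112)/(w - 5) + (13/504)/(w + 2)


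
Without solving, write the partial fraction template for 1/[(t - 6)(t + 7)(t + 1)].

Three distinct linear factors: P/(t - 6) + Q/(t + 7) + R/(t + 1)


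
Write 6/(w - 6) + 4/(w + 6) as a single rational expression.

Common denominator (w - 6)(w + 6). Numerator: 6(w + 6) + 4(w - 6) = (6w + 36) + (4w - 24) = 10w + 12
Result: (10w + 12)/[(w - 6)(w + 6)]


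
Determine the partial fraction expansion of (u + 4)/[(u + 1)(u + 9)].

At u=-1: P = (1·(-1) + 4)/(-1 + 9) = 3/8. At u=-9: Q = (1·(-9) + 4)/(-9 + 1) = 5/8
Result: (3/8)/(u + 1) + (5/8)/(u + 9)


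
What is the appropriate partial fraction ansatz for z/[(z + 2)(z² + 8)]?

Linear + irreducible quadratic: P/(z + 2) + (Qz + R)/(z² + 8)


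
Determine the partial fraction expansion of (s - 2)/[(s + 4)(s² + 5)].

At s=-4: A = (1·(-4) - 2)/((-4)² + 5) = -2/7. B = -A = 2/7, C = 1 - (-4)·A = -1/7
Result: (-2/7)/(s + 4) + ((2/7)s - 1/7)/(s² + 5)


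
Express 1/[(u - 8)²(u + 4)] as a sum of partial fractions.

Cover-up at u=-4: C = 1/(-4 - 8)² = 1/144. Cover-up at u=8: B = 1/(8 + 4) = 1/12. Comparing u² coeff: A = -C = -1/144
Result: (-1/144)/(u - 8) + (1/12)/(u - 8)² + (1/144)/(u + 4)


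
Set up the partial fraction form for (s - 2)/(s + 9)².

Repeated linear factor: α/(s + 9) + β/(s + 9)²


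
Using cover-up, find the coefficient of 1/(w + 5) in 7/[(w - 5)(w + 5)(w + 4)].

Cover (w + 5), set w=-5: 7/[(-5 - 5)(-5 + 4)] = 7/10


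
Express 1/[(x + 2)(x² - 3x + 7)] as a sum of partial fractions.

Cover-up at x = -2: α = 1/((-2)² - 3·(-2) + 7) = 1/17. Then β = -α = -1/17, γ = -α·(-3 - 2) = 5/17
Result: (1/17)/(x + 2) - ((1/17)x - 5/17)/(x² - 3x + 7)


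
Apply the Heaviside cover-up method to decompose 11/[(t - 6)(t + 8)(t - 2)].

Cover (t - 6), t=6: A = 11/[(6 + 8)(6 - 2)] = 11/56. Cover (t + 8), t=-8: B = 11/[(-8 - 6)(-8 - 2)] = 11/140. Cover (t - 2), t=2: C = 11/[(2 - 6)(2 + 8)] = -11/40.
Result: (11/56)/(t - 6) + (11/140)/(t + 8) - (11/40)/(t - 2)


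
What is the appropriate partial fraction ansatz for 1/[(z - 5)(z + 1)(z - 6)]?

Three distinct linear factors: α/(z - 5) + β/(z + 1) + γ/(z - 6)


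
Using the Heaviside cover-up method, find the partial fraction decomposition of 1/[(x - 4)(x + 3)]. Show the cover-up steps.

Cover (x - 4): set x=4, get P = 1/(4 + 3) = 1/7. Cover (x + 3): set x=-3, get Q = 1/(-3 - 4) = -1/7.
Result: (1/7)/(x - 4) - (1/7)/(x + 3)


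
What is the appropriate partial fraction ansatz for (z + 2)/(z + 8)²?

Repeated linear factor: A/(z + 8) + B/(z + 8)²


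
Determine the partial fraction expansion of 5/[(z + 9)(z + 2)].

5/(z + 9)(z + 2) = P/(z + 9) + Q/(z + 2). P = 5/(-9 + 2) = -5/7, Q = 5/(-2 + 9) = 5/7
Result: (-5/7)/(z + 9) + (5/7)/(z + 2)


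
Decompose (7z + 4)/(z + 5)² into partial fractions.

(7z + 4) = P(z + 5) + Q. At z = -5: Q = 7·(-5) + 4 = -31. Coeff of z: P = 7
Result: 7/(z + 5) - 31/(z + 5)²


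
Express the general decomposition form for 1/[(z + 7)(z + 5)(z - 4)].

Three distinct linear factors: A/(z + 7) + B/(z + 5) + C/(z - 4)


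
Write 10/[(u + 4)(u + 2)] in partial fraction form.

10/(u + 4)(u + 2) = A/(u + 4) + B/(u + 2). A = 10/(-4 + 2) = -5, B = 10/(-2 + 4) = 5
Result: -5/(u + 4) + 5/(u + 2)


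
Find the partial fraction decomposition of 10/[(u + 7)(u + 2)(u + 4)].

Using cover-up method: P = 2/3, Q = 1, R = -5/3
Result: (2/3)/(u + 7) + 1/(u + 2) - (5/3)/(u + 4)


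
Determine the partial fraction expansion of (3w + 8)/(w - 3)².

(3w + 8) = P(w - 3) + Q. At w = 3: Q = 3·3 + 8 = 17. Coeff of w: P = 3
Result: 3/(w - 3) + 17/(w - 3)²


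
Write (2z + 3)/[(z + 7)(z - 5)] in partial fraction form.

At z=-7: α = (2·(-7) + 3)/(-7 - 5) = 11/12. At z=5: β = (2·5 + 3)/(5 + 7) = 13/12
Result: (11/12)/(z + 7) + (13/12)/(z - 5)


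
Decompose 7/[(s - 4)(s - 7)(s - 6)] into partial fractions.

Using cover-up method: α = 7/6, β = 7/3, γ = -7/2
Result: (7/6)/(s - 4) + (7/3)/(s - 7) - (7/2)/(s - 6)


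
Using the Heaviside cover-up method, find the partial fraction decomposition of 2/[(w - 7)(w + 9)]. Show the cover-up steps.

Cover (w - 7): set w=7, get P = 2/(7 + 9) = 1/8. Cover (w + 9): set w=-9, get Q = 2/(-9 - 7) = -1/8.
Result: (1/8)/(w - 7) - (1/8)/(w + 9)


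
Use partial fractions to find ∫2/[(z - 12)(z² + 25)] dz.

Cover-up at z=12: α = 2/(12²+25) = 2/169. Coeff matching: β = -2/169, γ = -24/169. Decomposition: (2/169)/(z - 12) - ((2/169)z + 24/169)/(z² + 25). Integrate: linear → ln, quadratic → (1/2)ln + arctan: (2/169) ln|(z - 12)| - (1/169) ln(z² + 25) - (24/845) arctan(z/5) + C


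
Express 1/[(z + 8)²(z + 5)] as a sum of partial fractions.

Cover-up at z=-5: R = 1/(-5 + 8)² = 1/9. Cover-up at z=-8: Q = 1/(-8 + 5) = -1/3. Comparing z² coeff: P = -R = -1/9
Result: (-1/9)/(z + 8) - (1/3)/(z + 8)² + (1/9)/(z + 5)


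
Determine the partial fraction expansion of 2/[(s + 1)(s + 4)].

2/(s + 1)(s + 4) = P/(s + 1) + Q/(s + 4). P = 2/(-1 + 4) = 2/3, Q = 2/(-4 + 1) = -2/3
Result: (2/3)/(s + 1) - (2/3)/(s + 4)


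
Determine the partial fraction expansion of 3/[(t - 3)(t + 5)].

3/(t - 3)(t + 5) = A/(t - 3) + B/(t + 5). A = 3/(3 + 5) = 3/8, B = 3/(-5 - 3) = -3/8
Result: (3/8)/(t - 3) - (3/8)/(t + 5)


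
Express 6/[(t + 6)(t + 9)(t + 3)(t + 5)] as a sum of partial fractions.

Using Heaviside cover-up: (2/3)/(t + 6) - (1/12)/(t + 9) + (1/6)/(t + 3) - (3/4)/(t + 5)


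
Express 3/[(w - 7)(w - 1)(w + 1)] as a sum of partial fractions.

Using cover-up method: A = 1/16, B = -1/4, C = 3/16
Result: (1/16)/(w - 7) - (1/4)/(w - 1) + (3/16)/(w + 1)


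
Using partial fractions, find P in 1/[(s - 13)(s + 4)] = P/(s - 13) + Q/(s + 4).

Cover-up at s = 13: P = 1/(13 + 4) = 1/17


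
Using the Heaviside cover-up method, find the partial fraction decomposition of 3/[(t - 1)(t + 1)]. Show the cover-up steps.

Cover (t - 1): set t=1, get α = 3/(1 + 1) = 3/2. Cover (t + 1): set t=-1, get β = 3/(-1 - 1) = -3/2.
Result: (3/2)/(t - 1) - (3/2)/(t + 1)


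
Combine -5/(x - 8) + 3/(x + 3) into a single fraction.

Common denominator (x - 8)(x + 3). Numerator: -5(x + 3) + 3(x - 8) = (-5x - 15) + (3x - 24) = -2x - 39
Result: (-2x - 39)/[(x - 8)(x + 3)]


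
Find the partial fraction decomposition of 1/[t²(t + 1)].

Cover-up at t=-1: γ = 1/(-1 - 0)² = 1. Cover-up at t=0: β = 1/(0 + 1) = 1. Comparing t² coeff: α = -γ = -1
Result: -1/t + 1/t² + 1/(t + 1)


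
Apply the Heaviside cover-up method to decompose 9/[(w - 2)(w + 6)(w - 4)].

Cover (w - 2), w=2: A = 9/[(2 + 6)(2 - 4)] = -9/16. Cover (w + 6), w=-6: B = 9/[(-6 - 2)(-6 - 4)] = 9/80. Cover (w - 4), w=4: C = 9/[(4 - 2)(4 + 6)] = 9/20.
Result: (-9/16)/(w - 2) + (9/80)/(w + 6) + (9/20)/(w - 4)


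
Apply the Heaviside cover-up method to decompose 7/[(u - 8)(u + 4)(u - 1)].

Cover (u - 8), u=8: α = 7/[(8 + 4)(8 - 1)] = 1/12. Cover (u + 4), u=-4: β = 7/[(-4 - 8)(-4 - 1)] = 7/60. Cover (u - 1), u=1: γ = 7/[(1 - 8)(1 + 4)] = -1/5.
Result: (1/12)/(u - 8) + (7/60)/(u + 4) - (1/5)/(u - 1)


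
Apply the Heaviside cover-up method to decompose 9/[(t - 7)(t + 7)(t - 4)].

Cover (t - 7), t=7: P = 9/[(7 + 7)(7 - 4)] = 3/14. Cover (t + 7), t=-7: Q = 9/[(-7 - 7)(-7 - 4)] = 9/154. Cover (t - 4), t=4: R = 9/[(4 - 7)(4 + 7)] = -3/11.
Result: (3/14)/(t - 7) + (9/154)/(t + 7) - (3/11)/(t - 4)


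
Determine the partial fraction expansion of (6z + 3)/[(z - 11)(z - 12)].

At z=11: A = (6·11 + 3)/(11 - 12) = -69. At z=12: B = (6·12 + 3)/(12 - 11) = 75
Result: -69/(z - 11) + 75/(z - 12)


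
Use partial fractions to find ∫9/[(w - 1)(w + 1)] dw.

Decompose: 9/[(w - 1)(w + 1)] = (9/2)/(w - 1) - (9/2)/(w + 1). Integrate each term: (9/2) ln|(w - 1)| - (9/2) ln|(w + 1)| + C


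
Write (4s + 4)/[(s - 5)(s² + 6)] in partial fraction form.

At s=5: A = (4·5 + 4)/(5² + 6) = 24/31. B = -A = -24/31, C = 4 - 5·A = 4/31
Result: (24/31)/(s - 5) - ((24/31)s - 4/31)/(s² + 6)


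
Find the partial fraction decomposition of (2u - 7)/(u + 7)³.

(2u - 7) = α(u + 7)² + β(u + 7) + γ. At u = -7: γ = 2·(-7) - 7 = -21. Coefficients: α = 0, β = 2
Result: 2/(u + 7)² - 21/(u + 7)³


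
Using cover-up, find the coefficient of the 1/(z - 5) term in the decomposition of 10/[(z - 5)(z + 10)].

Cover (z - 5), set z=5: 10/((z + 10) at z=5) = 10/(15) = 2/3


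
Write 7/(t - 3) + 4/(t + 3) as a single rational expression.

Common denominator (t - 3)(t + 3). Numerator: 7(t + 3) + 4(t - 3) = (7t + 21) + (4t - 12) = 11t + 9
Result: (11t + 9)/[(t - 3)(t + 3)]


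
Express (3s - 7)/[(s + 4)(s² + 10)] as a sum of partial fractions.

At s=-4: A = (3·(-4) - 7)/((-4)² + 10) = -19/26. B = -A = 19/26, C = 3 - (-4)·A = 1/13
Result: (-19/26)/(s + 4) + ((19/26)s + 1/13)/(s² + 10)


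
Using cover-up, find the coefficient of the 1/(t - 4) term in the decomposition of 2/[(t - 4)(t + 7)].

Cover (t - 4), set t=4: 2/((t + 7) at t=4) = 2/(11) = 2/11


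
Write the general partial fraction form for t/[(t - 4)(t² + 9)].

Linear + irreducible quadratic: P/(t - 4) + (Qt + R)/(t² + 9)


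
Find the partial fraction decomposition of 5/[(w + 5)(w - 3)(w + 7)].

Using cover-up method: P = -5/16, Q = 1/16, R = 1/4
Result: (-5/16)/(w + 5) + (1/16)/(w - 3) + (1/4)/(w + 7)


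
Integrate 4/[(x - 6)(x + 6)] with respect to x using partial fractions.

Decompose: 4/[(x - 6)(x + 6)] = (1/3)/(x - 6) - (1/3)/(x + 6). Integrate each term: (1/3) ln|(x - 6)| - (1/3) ln|(x + 6)| + C


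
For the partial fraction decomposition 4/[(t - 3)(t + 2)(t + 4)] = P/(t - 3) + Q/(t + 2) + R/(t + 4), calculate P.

Cover-up at t = 3: P = 4/[(3 + 2)(3 + 4)] = 4/[(5)(7)] = 4/35


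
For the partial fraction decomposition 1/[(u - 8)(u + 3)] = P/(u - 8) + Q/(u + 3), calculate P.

Cover-up at u = 8: P = 1/(8 + 3) = 1/11


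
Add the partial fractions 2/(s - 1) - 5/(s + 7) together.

Common denominator (s - 1)(s + 7). Numerator: 2(s + 7) - 5(s - 1) = (2s + 14) - (5s - 5) = -3s + 19
Result: (-3s + 19)/[(s - 1)(s + 7)]


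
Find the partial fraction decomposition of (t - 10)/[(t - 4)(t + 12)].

At t=4: P = (1·4 - 10)/(4 + 12) = -3/8. At t=-12: Q = (1·(-12) - 10)/(-12 - 4) = 11/8
Result: (-3/8)/(t - 4) + (11/8)/(t + 12)


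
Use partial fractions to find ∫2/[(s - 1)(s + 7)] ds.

Decompose: 2/[(s - 1)(s + 7)] = (1/4)/(s - 1) - (1/4)/(s + 7). Integrate each term: (1/4) ln|(s - 1)| - (1/4) ln|(s + 7)| + C


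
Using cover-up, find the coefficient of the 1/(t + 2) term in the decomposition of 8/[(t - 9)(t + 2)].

Cover (t + 2), set t=-2: 8/((t - 9) at t=-2) = 8/(-11) = -8/11


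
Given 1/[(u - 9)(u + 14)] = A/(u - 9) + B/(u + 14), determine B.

Cover-up at u = -14: B = 1/(-14 - 9) = -1/23


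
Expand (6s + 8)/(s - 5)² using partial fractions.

(6s + 8) = A(s - 5) + B. At s = 5: B = 6·5 + 8 = 38. Coeff of s: A = 6
Result: 6/(s - 5) + 38/(s - 5)²


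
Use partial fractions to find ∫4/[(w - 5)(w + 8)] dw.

Decompose: 4/[(w - 5)(w + 8)] = (4/13)/(w - 5) - (4/13)/(w + 8). Integrate each term: (4/13) ln|(w - 5)| - (4/13) ln|(w + 8)| + C


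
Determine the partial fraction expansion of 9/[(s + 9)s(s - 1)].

Using cover-up method: α = 1/10, β = -1, γ = 9/10
Result: (1/10)/(s + 9) - 1/s + (9/10)/(s - 1)


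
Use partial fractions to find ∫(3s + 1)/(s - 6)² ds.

Decompose: A = 3, B = 3·6 + 1 = 19, so (3s + 1)/(s - 6)² = 3/(s - 6) + 19/(s - 6)². Integrate: ∫ A/(s - 6) ds = 3 ln|(s - 6)|; ∫ B/(s - 6)² ds = -19/(s - 6). Sum: 3 ln|(s - 6)| - 19/(s - 6) + C


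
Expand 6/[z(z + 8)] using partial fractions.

6/z(z + 8) = α/z + β/(z + 8). α = 6/(0 + 8) = 3/4, β = 6/(-8 - 0) = -3/4
Result: (3/4)/z - (3/4)/(z + 8)


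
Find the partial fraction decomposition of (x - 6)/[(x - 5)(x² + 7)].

At x=5: P = (1·5 - 6)/(5² + 7) = -1/32. Q = -P = 1/32, R = 1 - 5·P = 37/32
Result: (-1/32)/(x - 5) + ((1/32)x + 37/32)/(x² + 7)


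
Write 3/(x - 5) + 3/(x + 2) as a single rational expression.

Common denominator (x - 5)(x + 2). Numerator: 3(x + 2) + 3(x - 5) = (3x + 6) + (3x - 15) = 6x - 9
Result: (6x - 9)/[(x - 5)(x + 2)]


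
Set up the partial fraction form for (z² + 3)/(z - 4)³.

Repeated linear factor (power 3): P/(z - 4) + Q/(z - 4)² + R/(z - 4)³


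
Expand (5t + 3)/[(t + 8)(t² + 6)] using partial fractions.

At t=-8: P = (5·(-8) + 3)/((-8)² + 6) = -37/70. Q = -P = 37/70, R = 5 - (-8)·P = 27/35
Result: (-37/70)/(t + 8) + ((37/70)t + 27/35)/(t² + 6)


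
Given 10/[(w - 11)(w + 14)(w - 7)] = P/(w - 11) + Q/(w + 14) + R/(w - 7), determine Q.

Cover-up at w = -14: Q = 10/[(-14 - 11)(-14 - 7)] = 10/[(-25)(-21)] = 10/525 = 2/105


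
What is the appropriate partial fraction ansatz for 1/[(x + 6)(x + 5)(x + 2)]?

Three distinct linear factors: P/(x + 6) + Q/(x + 5) + R/(x + 2)


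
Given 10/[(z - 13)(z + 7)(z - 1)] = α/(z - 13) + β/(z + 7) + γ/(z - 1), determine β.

Cover-up at z = -7: β = 10/[(-7 - 13)(-7 - 1)] = 10/[(-20)(-8)] = 10/160 = 1/16


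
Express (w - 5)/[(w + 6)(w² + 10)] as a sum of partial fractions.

At w=-6: α = (1·(-6) - 5)/((-6)² + 10) = -11/46. β = -α = 11/46, γ = 1 - (-6)·α = -10/23
Result: (-11/46)/(w + 6) + ((11/46)w - 10/23)/(w² + 10)


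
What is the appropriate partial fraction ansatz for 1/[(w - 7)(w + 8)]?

Distinct linear factors: P/(w - 7) + Q/(w + 8)


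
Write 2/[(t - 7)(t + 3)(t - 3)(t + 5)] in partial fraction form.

Using Heaviside cover-up: (1/240)/(t - 7) + (1/60)/(t + 3) - (1/96)/(t - 3) - (1/96)/(t + 5)


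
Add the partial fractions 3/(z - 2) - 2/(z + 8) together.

Common denominator (z - 2)(z + 8). Numerator: 3(z + 8) - 2(z - 2) = (3z + 24) - (2z - 4) = z + 28
Result: (z + 28)/[(z - 2)(z + 8)]


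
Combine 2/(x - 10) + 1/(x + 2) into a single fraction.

Common denominator (x - 10)(x + 2). Numerator: 2(x + 2) + 1(x - 10) = (2x + 4) + (x - 10) = 3x - 6
Result: (3x - 6)/[(x - 10)(x + 2)]


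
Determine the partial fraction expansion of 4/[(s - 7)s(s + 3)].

Using cover-up method: P = 2/35, Q = -4/21, R = 2/15
Result: (2/35)/(s - 7) - (4/21)/s + (2/15)/(s + 3)


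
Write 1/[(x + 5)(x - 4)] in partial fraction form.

1/(x + 5)(x - 4) = P/(x + 5) + Q/(x - 4). P = 1/(-5 - 4) = -1/9, Q = 1/(4 + 5) = 1/9
Result: (-1/9)/(x + 5) + (1/9)/(x - 4)
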